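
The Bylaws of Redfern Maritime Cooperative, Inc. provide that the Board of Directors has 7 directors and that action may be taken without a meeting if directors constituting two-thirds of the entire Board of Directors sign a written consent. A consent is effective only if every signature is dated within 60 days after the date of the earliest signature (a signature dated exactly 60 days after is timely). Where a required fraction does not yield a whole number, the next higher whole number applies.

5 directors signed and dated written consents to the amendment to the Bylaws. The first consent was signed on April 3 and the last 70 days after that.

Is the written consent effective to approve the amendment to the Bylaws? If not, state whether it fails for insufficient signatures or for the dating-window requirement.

Signatures required: two-thirds of 7 — 2/3 of 7 = 4.67, rounded up to 5, so 5 needed; 5 signed. Sufficient.
Dating window: the latest signature is 70 days after the earliest; the limit is 60 days. Outside the window.

Not effective — dating-window requirement not satisfied.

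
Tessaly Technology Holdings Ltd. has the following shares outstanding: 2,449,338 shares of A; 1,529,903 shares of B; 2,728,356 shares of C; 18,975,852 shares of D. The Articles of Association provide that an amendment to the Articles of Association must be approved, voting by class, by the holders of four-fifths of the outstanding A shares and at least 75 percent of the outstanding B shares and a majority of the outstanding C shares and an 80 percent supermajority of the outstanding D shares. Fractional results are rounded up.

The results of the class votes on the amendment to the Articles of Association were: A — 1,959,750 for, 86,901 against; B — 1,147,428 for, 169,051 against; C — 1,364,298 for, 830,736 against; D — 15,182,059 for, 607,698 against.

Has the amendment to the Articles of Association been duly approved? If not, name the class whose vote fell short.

A: 4/5 of 2449338 = 1959470.40, rounded up to 1959471; 1,959,471 required, 1,959,750 in favor — approved.
B: 3/4 of 1529903 = 1147427.25, rounded up to 1147428; 1,147,428 required, 1,147,428 in favor — approved.
C: a majority of 2728356 is 1364179; 1,364,179 required, 1,364,298 in favor — approved.
D: 4/5 of 18975852 = 15180681.60, rounded up to 15180682; 15,180,682 required, 15,182,059 in favor — approved.

Approved — every class gave the required vote.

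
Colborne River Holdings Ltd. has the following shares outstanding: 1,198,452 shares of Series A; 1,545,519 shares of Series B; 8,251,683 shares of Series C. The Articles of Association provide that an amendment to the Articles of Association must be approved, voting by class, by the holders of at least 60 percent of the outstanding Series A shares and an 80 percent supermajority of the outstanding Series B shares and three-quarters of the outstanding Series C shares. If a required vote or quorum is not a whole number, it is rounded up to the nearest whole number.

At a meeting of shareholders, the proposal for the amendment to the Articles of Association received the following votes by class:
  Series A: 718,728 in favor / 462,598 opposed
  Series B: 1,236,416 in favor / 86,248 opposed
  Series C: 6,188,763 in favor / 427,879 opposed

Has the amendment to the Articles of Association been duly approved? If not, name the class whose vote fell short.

Not approved — the Series A shares did not give the required vote.

Series A: 3/5 of 1198452 = 719071.20, rounded up to 719072; 719,072 required, 718,728 in favor — not approved.
Series B: 4/5 of 1545519 = 1236415.20, rounded up to 1236416; 1,236,416 required, 1,236,416 in favor — approved.
Series C: 3/4 of 8251683 = 6188762.25, rounded up to 6188763; 6,188,763 required, 6,188,763 in favor — approved.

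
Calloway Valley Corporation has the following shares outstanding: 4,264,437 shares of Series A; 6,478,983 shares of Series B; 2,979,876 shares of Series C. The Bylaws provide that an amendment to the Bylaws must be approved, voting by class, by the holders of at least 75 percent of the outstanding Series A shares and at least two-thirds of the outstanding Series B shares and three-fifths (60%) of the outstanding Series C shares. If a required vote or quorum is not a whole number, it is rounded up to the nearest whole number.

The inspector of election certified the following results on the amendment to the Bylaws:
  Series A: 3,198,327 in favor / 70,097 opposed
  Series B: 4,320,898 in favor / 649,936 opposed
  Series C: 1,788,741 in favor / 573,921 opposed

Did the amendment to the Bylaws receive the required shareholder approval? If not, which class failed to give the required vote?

Series A: 3/4 of 4264437 = 3198327.75, rounded up to 3198328; 3,198,328 required, 3,198,327 in favor — not approved.
Series B: 2/3 of 6478983 = 4319322; 4,319,322 required, 4,320,898 in favor — approved.
Series C: 3/5 of 2979876 = 1787925.60, rounded up to 1787926; 1,787,926 required, 1,788,741 in favor — approved.

Not approved — the Series A shares did not give the required vote.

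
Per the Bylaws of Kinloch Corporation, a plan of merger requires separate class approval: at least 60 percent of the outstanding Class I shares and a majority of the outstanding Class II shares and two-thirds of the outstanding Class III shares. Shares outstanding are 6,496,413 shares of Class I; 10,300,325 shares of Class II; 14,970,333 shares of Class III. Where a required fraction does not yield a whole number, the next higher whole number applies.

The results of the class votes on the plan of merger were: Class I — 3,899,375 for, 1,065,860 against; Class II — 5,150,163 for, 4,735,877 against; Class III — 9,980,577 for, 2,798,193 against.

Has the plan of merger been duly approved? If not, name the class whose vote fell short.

Class I: 3/5 of 6496413 = 3897847.80, rounded up to 3897848; 3,897,848 required, 3,899,375 in favor — approved.
Class II: a majority of 10300325 is 5150163; 5,150,163 required, 5,150,163 in favor — approved.
Class III: 2/3 of 14970333 = 9980222; 9,980,222 required, 9,980,577 in favor — approved.

Approved — every class gave the required vote.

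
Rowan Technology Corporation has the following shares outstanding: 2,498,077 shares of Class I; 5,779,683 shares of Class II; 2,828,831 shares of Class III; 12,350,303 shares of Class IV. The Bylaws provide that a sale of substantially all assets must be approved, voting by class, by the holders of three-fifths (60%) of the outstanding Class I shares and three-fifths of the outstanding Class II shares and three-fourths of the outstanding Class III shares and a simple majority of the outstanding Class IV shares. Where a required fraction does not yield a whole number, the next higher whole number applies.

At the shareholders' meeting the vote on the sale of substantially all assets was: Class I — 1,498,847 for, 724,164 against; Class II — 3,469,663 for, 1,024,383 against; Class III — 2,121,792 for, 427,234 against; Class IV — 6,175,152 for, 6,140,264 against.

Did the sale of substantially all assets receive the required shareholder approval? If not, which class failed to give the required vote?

Approved — every class gave the required vote.

Class I: 3/5 of 2498077 = 1498846.20, rounded up to 1498847; 1,498,847 required, 1,498,847 in favor — approved.
Class II: 3/5 of 5779683 = 3467809.80, rounded up to 3467810; 3,467,810 required, 3,469,663 in favor — approved.
Class III: 3/4 of 2828831 = 2121623.25, rounded up to 2121624; 2,121,624 required, 2,121,792 in favor — approved.
Class IV: a majority of 12350303 is 6175152; 6,175,152 required, 6,175,152 in favor — approved.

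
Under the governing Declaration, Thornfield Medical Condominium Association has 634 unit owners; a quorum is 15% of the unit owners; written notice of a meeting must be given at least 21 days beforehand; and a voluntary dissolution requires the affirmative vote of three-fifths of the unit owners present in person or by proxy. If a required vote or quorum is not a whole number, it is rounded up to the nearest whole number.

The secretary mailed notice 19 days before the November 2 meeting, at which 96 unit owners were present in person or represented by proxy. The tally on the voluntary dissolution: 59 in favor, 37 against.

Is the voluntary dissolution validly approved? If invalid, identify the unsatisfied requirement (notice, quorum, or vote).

Invalid — notice requirement not satisfied.

Notice: 19 days given; 21 required. Not satisfied.
Quorum: 15% of 634 = 95.10, rounded up to 96; 96 present. Satisfied.
Vote: requires three-fifths of those present (96); 3/5 of 96 = 57.60, rounded up to 58, so 58 needed; 59 in favor. Satisfied.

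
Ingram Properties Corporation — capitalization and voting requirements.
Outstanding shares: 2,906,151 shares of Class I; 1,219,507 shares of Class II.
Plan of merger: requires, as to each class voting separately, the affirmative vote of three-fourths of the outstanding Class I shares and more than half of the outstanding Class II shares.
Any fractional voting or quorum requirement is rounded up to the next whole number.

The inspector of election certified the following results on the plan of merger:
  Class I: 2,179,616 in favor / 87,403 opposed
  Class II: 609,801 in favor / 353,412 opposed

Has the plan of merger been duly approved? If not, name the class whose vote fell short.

Class I: 3/4 of 2906151 = 2179613.25, rounded up to 2179614; 2,179,614 required, 2,179,616 in favor — approved.
Class II: a majority of 1219507 is 609754; 609,754 required, 609,801 in favor — approved.

Approved — every class gave the required vote.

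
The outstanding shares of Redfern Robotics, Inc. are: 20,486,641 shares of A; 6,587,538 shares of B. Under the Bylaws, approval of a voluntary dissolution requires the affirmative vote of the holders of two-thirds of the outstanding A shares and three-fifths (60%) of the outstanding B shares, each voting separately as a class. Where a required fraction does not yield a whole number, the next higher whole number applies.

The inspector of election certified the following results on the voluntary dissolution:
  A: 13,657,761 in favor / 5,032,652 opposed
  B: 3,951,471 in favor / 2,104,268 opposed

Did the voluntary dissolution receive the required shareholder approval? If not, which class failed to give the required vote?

A: 2/3 of 20486641 = 13657760.67, rounded up to 13657761; 13,657,761 required, 13,657,761 in favor — approved.
B: 3/5 of 6587538 = 3952522.80, rounded up to 3952523; 3,952,523 required, 3,951,471 in favor — not approved.

Not approved — the B shares did not give the required vote.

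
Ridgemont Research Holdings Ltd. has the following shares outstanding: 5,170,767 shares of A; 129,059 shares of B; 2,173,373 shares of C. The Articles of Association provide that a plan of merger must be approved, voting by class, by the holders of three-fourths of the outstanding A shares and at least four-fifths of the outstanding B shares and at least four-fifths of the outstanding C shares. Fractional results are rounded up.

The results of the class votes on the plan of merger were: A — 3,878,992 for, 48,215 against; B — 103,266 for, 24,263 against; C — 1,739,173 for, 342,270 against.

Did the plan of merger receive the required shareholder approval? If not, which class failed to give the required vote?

A: 3/4 of 5170767 = 3878075.25, rounded up to 3878076; 3,878,076 required, 3,878,992 in favor — approved.
B: 4/5 of 129059 = 103247.20, rounded up to 103248; 103,248 required, 103,266 in favor — approved.
C: 4/5 of 2173373 = 1738698.40, rounded up to 1738699; 1,738,699 required, 1,739,173 in favor — approved.

Approved — every class gave the required vote.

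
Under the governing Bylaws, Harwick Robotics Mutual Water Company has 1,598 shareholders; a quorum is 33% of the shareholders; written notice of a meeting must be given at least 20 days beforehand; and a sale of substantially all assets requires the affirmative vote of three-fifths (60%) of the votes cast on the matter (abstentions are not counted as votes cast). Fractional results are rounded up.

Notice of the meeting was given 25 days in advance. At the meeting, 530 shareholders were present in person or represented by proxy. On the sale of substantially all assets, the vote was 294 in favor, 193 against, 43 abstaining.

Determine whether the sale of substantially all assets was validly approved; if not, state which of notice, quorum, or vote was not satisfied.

Valid — all requirements satisfied.

Notice: 25 days given; 20 required. Satisfied.
Quorum: 33% of 1,598 = 527.34, rounded up to 528; 530 present. Satisfied.
Vote: requires three-fifths of the votes cast (530 − 43 abstaining = 487); 3/5 of 487 = 292.20, rounded up to 293, so 293 needed; 294 in favor. Satisfied.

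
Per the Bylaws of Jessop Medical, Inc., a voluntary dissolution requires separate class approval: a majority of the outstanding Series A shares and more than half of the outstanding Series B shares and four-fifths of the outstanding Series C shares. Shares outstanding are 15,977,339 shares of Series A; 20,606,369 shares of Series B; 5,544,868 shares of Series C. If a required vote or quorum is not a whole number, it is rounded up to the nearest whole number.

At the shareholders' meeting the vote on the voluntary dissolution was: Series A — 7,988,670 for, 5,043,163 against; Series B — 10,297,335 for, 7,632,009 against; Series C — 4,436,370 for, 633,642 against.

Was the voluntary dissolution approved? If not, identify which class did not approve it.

Series A: a majority of 15977339 is 7988670; 7,988,670 required, 7,988,670 in favor — approved.
Series B: a majority of 20606369 is 10303185; 10,303,185 required, 10,297,335 in favor — not approved.
Series C: 4/5 of 5544868 = 4435894.40, rounded up to 4435895; 4,435,895 required, 4,436,370 in favor — approved.

Not approved — the Series B shares did not give the required vote.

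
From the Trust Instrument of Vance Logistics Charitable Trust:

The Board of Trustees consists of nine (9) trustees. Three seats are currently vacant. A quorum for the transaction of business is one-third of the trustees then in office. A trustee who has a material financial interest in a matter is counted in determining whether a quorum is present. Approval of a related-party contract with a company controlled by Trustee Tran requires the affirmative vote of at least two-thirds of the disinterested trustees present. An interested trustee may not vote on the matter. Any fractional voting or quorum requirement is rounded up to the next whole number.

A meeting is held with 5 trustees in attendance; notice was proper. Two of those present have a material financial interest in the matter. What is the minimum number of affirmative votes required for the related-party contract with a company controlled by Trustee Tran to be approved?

The related-party contract with a company controlled by Trustee Tran requires two-thirds of the disinterested trustees present (5 − 2 = 3).
2/3 of 3 = 2.

2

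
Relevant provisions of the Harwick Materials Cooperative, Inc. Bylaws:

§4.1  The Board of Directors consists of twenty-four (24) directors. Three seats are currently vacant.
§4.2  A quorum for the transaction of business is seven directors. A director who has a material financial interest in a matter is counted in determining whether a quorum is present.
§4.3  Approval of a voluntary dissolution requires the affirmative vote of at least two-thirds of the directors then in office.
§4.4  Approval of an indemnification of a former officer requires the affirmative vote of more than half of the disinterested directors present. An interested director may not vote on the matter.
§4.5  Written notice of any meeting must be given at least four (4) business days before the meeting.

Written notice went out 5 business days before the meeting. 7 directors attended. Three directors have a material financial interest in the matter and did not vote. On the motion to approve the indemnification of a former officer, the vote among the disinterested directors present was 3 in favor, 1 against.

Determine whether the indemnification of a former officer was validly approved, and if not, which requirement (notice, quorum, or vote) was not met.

Notice: 5 business days given; 4 required (5 ≥ 4). Satisfied.
Quorum: 7 present (interested directors count toward quorum); quorum is 7. Satisfied.
Vote: the indemnification of a former officer requires a majority of the disinterested directors present (7 − 3 = 4). A majority of 4 is 3, so 3 affirmative votes are needed; 3 voted in favor. Satisfied.

Valid — all requirements satisfied.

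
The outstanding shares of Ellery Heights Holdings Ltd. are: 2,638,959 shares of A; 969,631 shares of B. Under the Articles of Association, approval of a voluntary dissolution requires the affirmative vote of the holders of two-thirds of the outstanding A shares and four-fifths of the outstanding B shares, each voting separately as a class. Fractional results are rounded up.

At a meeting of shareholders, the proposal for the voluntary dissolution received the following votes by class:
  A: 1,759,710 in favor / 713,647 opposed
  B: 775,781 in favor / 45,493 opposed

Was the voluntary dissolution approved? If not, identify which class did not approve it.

Approved — every class gave the required vote.

A: 2/3 of 2638959 = 1759306; 1,759,306 required, 1,759,710 in favor — approved.
B: 4/5 of 969631 = 775704.80, rounded up to 775705; 775,705 required, 775,781 in favor — approved.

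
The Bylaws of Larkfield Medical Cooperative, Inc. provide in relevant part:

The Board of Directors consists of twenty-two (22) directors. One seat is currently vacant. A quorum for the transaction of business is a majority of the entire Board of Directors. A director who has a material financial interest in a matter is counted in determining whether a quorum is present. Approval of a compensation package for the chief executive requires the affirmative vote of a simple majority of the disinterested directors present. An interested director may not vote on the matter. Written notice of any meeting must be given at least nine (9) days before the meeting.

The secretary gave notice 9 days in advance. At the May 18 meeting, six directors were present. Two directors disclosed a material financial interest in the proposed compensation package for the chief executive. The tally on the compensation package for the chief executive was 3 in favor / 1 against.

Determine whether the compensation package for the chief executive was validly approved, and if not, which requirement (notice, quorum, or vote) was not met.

Invalid — quorum requirement not satisfied.

Notice: 9 days given; 9 required (9 ≥ 9). Satisfied.
Quorum: 6 present (interested directors count toward quorum); quorum is 12. Not satisfied.
Vote: the compensation package for the chief executive requires a majority of the disinterested directors present (6 − 2 = 4). A majority of 4 is 3, so 3 affirmative votes are needed; 3 voted in favor. Satisfied. (Moot — without a quorum no business can be validly transacted.)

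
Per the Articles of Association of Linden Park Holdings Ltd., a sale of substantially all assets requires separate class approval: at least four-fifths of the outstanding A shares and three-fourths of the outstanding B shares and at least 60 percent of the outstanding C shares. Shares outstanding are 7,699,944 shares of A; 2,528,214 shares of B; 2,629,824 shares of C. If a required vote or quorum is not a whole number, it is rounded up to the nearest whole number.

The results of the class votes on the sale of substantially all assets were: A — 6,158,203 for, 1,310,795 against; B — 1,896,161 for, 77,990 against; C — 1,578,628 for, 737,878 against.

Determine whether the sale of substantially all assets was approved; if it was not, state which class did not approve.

Not approved — the A shares did not give the required vote.

A: 4/5 of 7699944 = 6159955.20, rounded up to 6159956; 6,159,956 required, 6,158,203 in favor — not approved.
B: 3/4 of 2528214 = 1896160.50, rounded up to 1896161; 1,896,161 required, 1,896,161 in favor — approved.
C: 3/5 of 2629824 = 1577894.40, rounded up to 1577895; 1,577,895 required, 1,578,628 in favor — approved.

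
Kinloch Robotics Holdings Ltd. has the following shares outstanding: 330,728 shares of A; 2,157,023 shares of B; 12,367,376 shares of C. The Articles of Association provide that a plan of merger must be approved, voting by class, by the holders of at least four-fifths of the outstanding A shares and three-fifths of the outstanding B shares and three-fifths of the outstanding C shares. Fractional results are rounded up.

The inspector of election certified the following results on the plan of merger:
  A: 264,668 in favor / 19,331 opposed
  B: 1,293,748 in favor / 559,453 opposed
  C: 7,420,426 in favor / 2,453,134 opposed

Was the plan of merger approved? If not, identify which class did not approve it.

A: 4/5 of 330728 = 264582.40, rounded up to 264583; 264,583 required, 264,668 in favor — approved.
B: 3/5 of 2157023 = 1294213.80, rounded up to 1294214; 1,294,214 required, 1,293,748 in favor — not approved.
C: 3/5 of 12367376 = 7420425.60, rounded up to 7420426; 7,420,426 required, 7,420,426 in favor — approved.

Not approved — the B shares did not give the required vote.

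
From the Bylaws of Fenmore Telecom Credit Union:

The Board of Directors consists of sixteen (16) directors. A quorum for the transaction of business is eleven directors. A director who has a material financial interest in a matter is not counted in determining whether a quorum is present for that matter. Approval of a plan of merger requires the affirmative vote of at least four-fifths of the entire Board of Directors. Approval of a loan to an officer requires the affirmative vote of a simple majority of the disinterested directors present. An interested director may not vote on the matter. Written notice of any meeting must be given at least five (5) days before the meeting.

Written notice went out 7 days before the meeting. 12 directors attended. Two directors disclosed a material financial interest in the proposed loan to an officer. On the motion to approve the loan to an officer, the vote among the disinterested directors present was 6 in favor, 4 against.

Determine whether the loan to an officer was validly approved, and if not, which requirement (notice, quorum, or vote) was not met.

Notice: 7 days given; 5 required (7 ≥ 5). Satisfied.
Quorum: 12 present, but the 2 interested directors do not count, leaving 10. Quorum is 11. Not satisfied.
Vote: the loan to an officer requires a majority of the disinterested directors present (12 − 2 = 10). A majority of 10 is 6, so 6 affirmative votes are needed; 6 voted in favor. Satisfied. (Moot — without a quorum no business can be validly transacted.)

Invalid — quorum requirement not satisfied.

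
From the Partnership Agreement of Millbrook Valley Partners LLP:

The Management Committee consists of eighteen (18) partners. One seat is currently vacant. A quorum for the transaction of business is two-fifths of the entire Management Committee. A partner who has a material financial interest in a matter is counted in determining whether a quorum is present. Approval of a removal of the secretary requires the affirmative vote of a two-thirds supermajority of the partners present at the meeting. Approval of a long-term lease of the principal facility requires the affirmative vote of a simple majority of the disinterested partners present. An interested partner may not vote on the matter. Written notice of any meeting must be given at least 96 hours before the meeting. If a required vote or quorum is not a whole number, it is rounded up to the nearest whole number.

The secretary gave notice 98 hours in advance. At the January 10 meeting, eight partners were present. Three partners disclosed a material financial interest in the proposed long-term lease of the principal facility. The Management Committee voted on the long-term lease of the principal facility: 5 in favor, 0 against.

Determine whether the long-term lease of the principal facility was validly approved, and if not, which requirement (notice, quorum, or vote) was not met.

Valid — all requirements satisfied.

Notice: 98 hours given; 96 required (98 ≥ 96). Satisfied.
Quorum: 8 present (interested partners count toward quorum); quorum is 8. Satisfied.
Vote: the long-term lease of the principal facility requires a majority of the disinterested partners present (8 − 3 = 5). A majority of 5 is 3, so 3 affirmative votes are needed; 5 voted in favor. Satisfied.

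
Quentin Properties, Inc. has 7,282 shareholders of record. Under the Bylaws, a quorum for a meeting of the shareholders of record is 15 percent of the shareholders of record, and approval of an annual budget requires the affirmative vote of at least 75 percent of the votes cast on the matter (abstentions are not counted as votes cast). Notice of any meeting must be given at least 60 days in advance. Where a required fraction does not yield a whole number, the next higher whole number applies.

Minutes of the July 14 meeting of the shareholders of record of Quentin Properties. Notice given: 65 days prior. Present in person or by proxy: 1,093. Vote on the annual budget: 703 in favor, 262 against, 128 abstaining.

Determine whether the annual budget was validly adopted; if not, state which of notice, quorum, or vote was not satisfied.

Notice: 65 days given; 60 required. Satisfied.
Quorum: 15% of 7,282 = 1,092.30, rounded up to 1,093; 1,093 present. Satisfied.
Vote: requires three-fourths of the votes cast (1,093 − 128 abstaining = 965); 3/4 of 965 = 723.75, rounded up to 724, so 724 needed; 703 in favor. Not satisfied.

Invalid — vote requirement not satisfied.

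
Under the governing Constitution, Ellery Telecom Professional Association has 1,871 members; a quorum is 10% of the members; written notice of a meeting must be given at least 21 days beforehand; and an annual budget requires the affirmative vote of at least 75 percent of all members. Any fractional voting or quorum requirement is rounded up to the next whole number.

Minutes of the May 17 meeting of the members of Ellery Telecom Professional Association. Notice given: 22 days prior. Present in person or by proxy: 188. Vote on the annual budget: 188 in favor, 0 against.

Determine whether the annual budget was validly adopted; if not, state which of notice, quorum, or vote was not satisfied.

Invalid — vote requirement not satisfied.

Notice: 22 days given; 21 required. Satisfied.
Quorum: 10% of 1,871 = 187.10, rounded up to 188; 188 present. Satisfied.
Vote: requires three-fourths of all members (1,871); 3/4 of 1871 = 1403.25, rounded up to 1404, so 1,404 needed; 188 in favor. Not satisfied.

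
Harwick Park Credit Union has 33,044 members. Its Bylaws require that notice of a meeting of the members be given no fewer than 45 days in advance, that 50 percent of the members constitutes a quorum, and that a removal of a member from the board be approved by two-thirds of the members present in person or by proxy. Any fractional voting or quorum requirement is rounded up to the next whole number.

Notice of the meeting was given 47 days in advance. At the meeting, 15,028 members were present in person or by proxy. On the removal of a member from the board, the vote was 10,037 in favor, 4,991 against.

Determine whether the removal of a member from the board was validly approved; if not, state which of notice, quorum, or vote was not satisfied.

Invalid — quorum requirement not satisfied.

Notice: 47 days given; 45 required. Satisfied.
Quorum: 50% of 33,044 = 16,522; 15,028 present. Not satisfied.
Vote: requires two-thirds of those present (15,028); 2/3 of 15028 = 10018.67, rounded up to 10019, so 10,019 needed; 10,037 in favor. Satisfied.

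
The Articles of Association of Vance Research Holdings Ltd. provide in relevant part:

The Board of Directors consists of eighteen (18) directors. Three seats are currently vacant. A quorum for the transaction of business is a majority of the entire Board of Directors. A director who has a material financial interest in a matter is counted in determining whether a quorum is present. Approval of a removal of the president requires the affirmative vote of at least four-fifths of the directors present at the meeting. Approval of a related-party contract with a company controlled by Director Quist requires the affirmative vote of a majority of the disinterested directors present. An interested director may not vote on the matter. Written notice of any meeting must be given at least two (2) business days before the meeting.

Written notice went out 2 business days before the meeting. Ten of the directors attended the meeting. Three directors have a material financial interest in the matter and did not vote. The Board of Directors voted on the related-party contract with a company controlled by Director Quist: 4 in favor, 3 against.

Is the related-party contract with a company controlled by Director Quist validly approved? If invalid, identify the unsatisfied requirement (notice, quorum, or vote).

Valid — all requirements satisfied.

Notice: 2 business days given; 2 required (2 ≥ 2). Satisfied.
Quorum: 10 present (interested directors count toward quorum); quorum is 10. Satisfied.
Vote: the related-party contract with a company controlled by Director Quist requires a majority of the disinterested directors present (10 − 3 = 7). A majority of 7 is 4, so 4 affirmative votes are needed; 4 voted in favor. Satisfied.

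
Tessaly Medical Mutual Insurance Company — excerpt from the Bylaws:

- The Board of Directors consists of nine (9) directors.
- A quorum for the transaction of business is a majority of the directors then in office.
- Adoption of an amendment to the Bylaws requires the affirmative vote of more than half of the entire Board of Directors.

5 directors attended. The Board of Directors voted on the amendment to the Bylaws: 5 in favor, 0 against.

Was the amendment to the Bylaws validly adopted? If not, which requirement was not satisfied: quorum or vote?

Valid — all requirements satisfied.

Quorum: 5 present; quorum is 5. Satisfied.
Vote: the amendment to the Bylaws requires a majority of the entire Board of Directors (9). A majority of 9 is 5, so 5 affirmative votes are needed; 5 voted in favor. Satisfied.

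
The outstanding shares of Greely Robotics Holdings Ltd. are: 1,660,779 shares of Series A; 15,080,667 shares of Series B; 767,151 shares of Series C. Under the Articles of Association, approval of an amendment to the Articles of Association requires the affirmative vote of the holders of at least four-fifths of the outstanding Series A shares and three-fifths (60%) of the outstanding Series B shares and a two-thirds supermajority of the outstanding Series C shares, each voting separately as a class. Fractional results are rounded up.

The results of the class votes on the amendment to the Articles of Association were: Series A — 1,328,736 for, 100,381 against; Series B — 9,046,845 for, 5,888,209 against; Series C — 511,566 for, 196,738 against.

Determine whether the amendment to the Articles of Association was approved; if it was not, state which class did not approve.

Series A: 4/5 of 1660779 = 1328623.20, rounded up to 1328624; 1,328,624 required, 1,328,736 in favor — approved.
Series B: 3/5 of 15080667 = 9048400.20, rounded up to 9048401; 9,048,401 required, 9,046,845 in favor — not approved.
Series C: 2/3 of 767151 = 511434; 511,434 required, 511,566 in favor — approved.

Not approved — the Series B shares did not give the required vote.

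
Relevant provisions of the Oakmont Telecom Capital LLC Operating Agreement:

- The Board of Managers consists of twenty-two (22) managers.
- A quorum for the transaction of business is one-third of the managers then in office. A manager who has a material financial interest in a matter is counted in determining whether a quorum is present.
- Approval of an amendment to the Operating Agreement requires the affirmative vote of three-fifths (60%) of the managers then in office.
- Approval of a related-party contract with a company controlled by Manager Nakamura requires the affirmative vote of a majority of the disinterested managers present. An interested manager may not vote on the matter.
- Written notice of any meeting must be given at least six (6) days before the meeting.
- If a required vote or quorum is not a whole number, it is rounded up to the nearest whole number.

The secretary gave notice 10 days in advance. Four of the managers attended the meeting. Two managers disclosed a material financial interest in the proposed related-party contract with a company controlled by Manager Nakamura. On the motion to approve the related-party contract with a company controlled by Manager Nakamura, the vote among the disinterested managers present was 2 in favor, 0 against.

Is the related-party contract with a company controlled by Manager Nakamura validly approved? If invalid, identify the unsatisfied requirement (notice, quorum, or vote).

Invalid — quorum requirement not satisfied.

Notice: 10 days given; 6 required (10 ≥ 6). Satisfied.
Quorum: 4 present (interested managers count toward quorum); quorum is 8. Not satisfied.
Vote: the related-party contract with a company controlled by Manager Nakamura requires a majority of the disinterested managers present (4 − 2 = 2). A majority of 2 is 2, so 2 affirmative votes are needed; 2 voted in favor. Satisfied. (Moot — without a quorum no business can be validly transacted.)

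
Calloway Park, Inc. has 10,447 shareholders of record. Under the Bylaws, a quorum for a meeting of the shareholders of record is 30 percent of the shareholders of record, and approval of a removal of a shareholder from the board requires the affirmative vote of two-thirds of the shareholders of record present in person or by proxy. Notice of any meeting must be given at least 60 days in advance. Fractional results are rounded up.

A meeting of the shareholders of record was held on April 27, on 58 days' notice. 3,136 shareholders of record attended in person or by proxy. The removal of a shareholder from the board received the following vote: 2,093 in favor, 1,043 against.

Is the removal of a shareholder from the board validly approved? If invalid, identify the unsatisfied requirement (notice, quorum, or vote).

Invalid — notice requirement not satisfied.

Notice: 58 days given; 60 required. Not satisfied.
Quorum: 30% of 10,447 = 3,134.10, rounded up to 3,135; 3,136 present. Satisfied.
Vote: requires two-thirds of those present (3,136); 2/3 of 3136 = 2090.67, rounded up to 2091, so 2,091 needed; 2,093 in favor. Satisfied.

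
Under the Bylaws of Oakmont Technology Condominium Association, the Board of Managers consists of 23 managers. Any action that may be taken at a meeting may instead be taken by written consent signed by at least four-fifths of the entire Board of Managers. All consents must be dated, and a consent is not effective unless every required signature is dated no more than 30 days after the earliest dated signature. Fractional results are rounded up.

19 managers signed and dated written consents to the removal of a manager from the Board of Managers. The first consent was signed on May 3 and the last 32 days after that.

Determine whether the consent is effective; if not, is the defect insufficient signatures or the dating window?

Signatures required: at least four-fifths of 23 — 4/5 of 23 = 18.40, rounded up to 19, so 19 needed; 19 signed. Sufficient.
Dating window: the latest signature is 32 days after the earliest; the limit is 30 days. Outside the window.

Not effective — dating-window requirement not satisfied.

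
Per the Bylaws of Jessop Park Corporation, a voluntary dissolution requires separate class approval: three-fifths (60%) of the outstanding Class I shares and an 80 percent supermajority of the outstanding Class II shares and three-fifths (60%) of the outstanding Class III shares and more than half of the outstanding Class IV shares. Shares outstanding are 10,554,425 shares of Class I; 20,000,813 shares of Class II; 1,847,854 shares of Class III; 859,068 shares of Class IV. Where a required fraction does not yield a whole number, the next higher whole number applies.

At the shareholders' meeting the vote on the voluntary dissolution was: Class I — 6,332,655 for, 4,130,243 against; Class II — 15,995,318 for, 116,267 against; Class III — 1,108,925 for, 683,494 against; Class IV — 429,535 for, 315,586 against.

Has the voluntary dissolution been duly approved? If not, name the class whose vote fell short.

Not approved — the Class II shares did not give the required vote.

Class I: 3/5 of 10554425 = 6332655; 6,332,655 required, 6,332,655 in favor — approved.
Class II: 4/5 of 20000813 = 16000650.40, rounded up to 16000651; 16,000,651 required, 15,995,318 in favor — not approved.
Class III: 3/5 of 1847854 = 1108712.40, rounded up to 1108713; 1,108,713 required, 1,108,925 in favor — approved.
Class IV: a majority of 859068 is 429535; 429,535 required, 429,535 in favor — approved.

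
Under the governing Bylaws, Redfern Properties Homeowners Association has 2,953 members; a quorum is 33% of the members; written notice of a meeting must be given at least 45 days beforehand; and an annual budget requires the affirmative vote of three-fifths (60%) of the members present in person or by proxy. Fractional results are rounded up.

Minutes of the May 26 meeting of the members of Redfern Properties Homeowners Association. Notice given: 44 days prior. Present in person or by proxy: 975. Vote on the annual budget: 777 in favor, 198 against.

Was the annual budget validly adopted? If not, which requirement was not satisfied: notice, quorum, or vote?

Invalid — notice requirement not satisfied.

Notice: 44 days given; 45 required. Not satisfied.
Quorum: 33% of 2,953 = 974.49, rounded up to 975; 975 present. Satisfied.
Vote: requires three-fifths of those present (975); 3/5 of 975 = 585, so 585 needed; 777 in favor. Satisfied.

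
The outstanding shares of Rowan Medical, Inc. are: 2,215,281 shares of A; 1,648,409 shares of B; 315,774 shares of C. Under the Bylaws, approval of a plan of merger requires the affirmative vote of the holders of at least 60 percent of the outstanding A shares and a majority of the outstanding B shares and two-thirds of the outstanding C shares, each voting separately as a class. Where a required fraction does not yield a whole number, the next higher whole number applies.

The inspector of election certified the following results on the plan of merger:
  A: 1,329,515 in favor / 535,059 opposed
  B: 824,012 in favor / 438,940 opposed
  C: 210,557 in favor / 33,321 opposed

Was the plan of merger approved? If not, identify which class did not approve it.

Not approved — the B shares did not give the required vote.

A: 3/5 of 2215281 = 1329168.60, rounded up to 1329169; 1,329,169 required, 1,329,515 in favor — approved.
B: a majority of 1648409 is 824205; 824,205 required, 824,012 in favor — not approved.
C: 2/3 of 315774 = 210516; 210,516 required, 210,557 in favor — approved.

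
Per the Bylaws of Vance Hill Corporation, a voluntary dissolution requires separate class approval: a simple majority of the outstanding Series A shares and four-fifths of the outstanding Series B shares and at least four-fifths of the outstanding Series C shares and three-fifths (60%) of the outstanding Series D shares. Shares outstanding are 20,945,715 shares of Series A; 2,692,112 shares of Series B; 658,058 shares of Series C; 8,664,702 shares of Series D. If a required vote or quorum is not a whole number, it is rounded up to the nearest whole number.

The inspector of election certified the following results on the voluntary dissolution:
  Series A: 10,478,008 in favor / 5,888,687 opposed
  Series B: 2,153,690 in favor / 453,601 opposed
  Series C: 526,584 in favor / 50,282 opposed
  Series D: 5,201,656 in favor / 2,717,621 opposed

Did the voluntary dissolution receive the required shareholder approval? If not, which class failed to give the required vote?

Approved — every class gave the required vote.

Series A: a majority of 20945715 is 10472858; 10,472,858 required, 10,478,008 in favor — approved.
Series B: 4/5 of 2692112 = 2153689.60, rounded up to 2153690; 2,153,690 required, 2,153,690 in favor — approved.
Series C: 4/5 of 658058 = 526446.40, rounded up to 526447; 526,447 required, 526,584 in favor — approved.
Series D: 3/5 of 8664702 = 5198821.20, rounded up to 5198822; 5,198,822 required, 5,201,656 in favor — approved.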